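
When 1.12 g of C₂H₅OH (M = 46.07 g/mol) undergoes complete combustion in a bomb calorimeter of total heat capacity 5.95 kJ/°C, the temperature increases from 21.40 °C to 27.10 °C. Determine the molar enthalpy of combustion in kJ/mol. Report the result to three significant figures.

ΔT = 27.10 − 21.40 = 5.70 °C
q_cal = C_cal × ΔT = 5.95 × 5.70 = 33.915 kJ
n = 1.12 / 46.07 = 0.02431 mol
q_rxn = −q_cal = -33.915 kJ
ΔH = -33.915 / 0.02431 = -1395 kJ/mol

ΔH = -1400 kJ/mol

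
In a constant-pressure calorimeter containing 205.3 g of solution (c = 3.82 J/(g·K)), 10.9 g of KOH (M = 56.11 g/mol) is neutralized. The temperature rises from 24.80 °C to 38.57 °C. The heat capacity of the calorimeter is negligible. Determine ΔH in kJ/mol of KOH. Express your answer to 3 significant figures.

ΔH = -55.6 kJ/mol

|ΔT| = |38.57 − 24.80| = 13.77 °C
|q_surr| = (205.3 × 3.82) × 13.77 = 784.246 × 13.77 = 10800 J
n(KOH) = 10.9 / 56.11 = 0.1943 mol
Temperature rose, so q_rxn = −|q_surr| = -10.80 kJ
ΔH = q_rxn / n = -55.58 kJ/mol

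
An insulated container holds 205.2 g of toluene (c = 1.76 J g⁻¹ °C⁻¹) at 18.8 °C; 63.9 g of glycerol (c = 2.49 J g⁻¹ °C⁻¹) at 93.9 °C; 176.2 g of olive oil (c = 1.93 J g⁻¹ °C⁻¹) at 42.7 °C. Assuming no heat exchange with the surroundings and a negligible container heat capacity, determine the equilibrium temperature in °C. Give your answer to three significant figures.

Σ mᵢcᵢ(T − Tᵢ) = 0  ⇒  T = Σ mᵢcᵢTᵢ / Σ mᵢcᵢ
Σ mᵢcᵢ = 205.2×1.76 + 63.9×2.49 + 176.2×1.93 = 860.329
Σ mᵢcᵢTᵢ = 361.152×18.8 + 159.111×93.9 + 340.066×42.7 = 36251
T = 36251 / 860.329 = 42.14 °C

T_f = 42.1 °C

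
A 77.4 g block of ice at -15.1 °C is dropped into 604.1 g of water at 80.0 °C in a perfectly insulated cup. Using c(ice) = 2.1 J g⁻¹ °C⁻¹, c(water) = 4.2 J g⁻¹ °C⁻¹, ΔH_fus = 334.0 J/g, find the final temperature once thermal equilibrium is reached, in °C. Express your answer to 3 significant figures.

T_f = 61.0 °C

Heat to bring ice to 0 °C and melt it: q₁ = 77.4×2.1×15.1 + 77.4×334.0 = 28306 J
Heat the water can supply cooling to 0 °C: 604.1×4.2×80.0 = 202978 J > q₁, so all ice melts.
Energy balance: 604.1×4.2×(80.0 − T) = 28306 + 77.4×4.2×(T − 0)
2537.22(80.0 − T) = 28306 + 325.08 T
202978 − 28306 = 2862.30 T
T = 174672 / 2862.30 = 61.03 °C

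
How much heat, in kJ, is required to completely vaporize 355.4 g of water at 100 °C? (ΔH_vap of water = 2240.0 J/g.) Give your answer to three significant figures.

q = m × ΔH_vap = 355.4 × 2240.0 = 796100 J = 796 kJ

q = 796 kJ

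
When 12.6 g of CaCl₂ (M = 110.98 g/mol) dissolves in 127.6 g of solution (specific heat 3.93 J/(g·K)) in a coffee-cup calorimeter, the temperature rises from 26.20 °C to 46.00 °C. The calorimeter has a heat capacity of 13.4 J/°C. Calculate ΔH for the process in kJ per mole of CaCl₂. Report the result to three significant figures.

ΔH = -89.8 kJ/mol

|ΔT| = |46.00 − 26.20| = 19.80 °C
|q_surr| = (127.6 × 3.93 + 13.4) × 19.80 = 514.868 × 19.80 = 10190 J
n(CaCl₂) = 12.6 / 110.98 = 0.1135 mol
Temperature rose, so q_rxn = −|q_surr| = -10.19 kJ
ΔH = q_rxn / n = -89.78 kJ/mol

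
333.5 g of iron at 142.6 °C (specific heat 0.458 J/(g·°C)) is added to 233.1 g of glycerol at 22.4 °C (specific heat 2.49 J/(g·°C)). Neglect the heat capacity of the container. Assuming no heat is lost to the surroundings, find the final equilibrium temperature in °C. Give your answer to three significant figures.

Heat lost by iron = heat gained by glycerol.
(333.5)(0.458)(142.6 − T) = (233.1)(2.49)(T − 22.4)
152.743 (142.6 − T) = 580.419 (T − 22.4)
21781 − 152.743 T = 580.419 T − 13001
34782 = 733.162 T
T = 47.44 °C

T_f = 47.4 °C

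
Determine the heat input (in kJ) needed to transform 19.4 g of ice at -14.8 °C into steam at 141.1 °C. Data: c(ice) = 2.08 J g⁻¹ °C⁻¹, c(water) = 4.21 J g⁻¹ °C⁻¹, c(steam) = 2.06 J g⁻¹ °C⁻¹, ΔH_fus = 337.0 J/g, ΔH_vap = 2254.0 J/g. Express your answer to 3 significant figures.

q1 (heat ice -14.8→0.0 °C): 19.4 × 2.08 × 14.8 = 597 J
q2 (melt at 0 °C): 19.4 × 337.0 = 6538 J
q3 (heat water 0.0→100.0 °C): 19.4 × 4.21 × 100.0 = 8167 J
q4 (vaporize at 100 °C): 19.4 × 2254.0 = 43728 J
q5 (heat steam 100.0→141.1 °C): 19.4 × 2.06 × 41.1 = 1643 J
Total: 597 + 6538 + 8167 + 43728 + 1643 = 60673 J = 60.7 kJ

q = 60.7 kJ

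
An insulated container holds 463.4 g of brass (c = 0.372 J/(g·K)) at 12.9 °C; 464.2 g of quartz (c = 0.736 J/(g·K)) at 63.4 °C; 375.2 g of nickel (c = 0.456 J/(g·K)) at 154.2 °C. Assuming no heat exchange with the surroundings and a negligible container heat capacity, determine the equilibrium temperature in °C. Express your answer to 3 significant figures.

T_f = 73.4 °C

Σ mᵢcᵢ(T − Tᵢ) = 0  ⇒  T = Σ mᵢcᵢTᵢ / Σ mᵢcᵢ
Σ mᵢcᵢ = 463.4×0.372 + 464.2×0.736 + 375.2×0.456 = 685.1272
Σ mᵢcᵢTᵢ = 172.3848×12.9 + 341.6512×63.4 + 171.0912×154.2 = 50267
T = 50267 / 685.1272 = 73.37 °C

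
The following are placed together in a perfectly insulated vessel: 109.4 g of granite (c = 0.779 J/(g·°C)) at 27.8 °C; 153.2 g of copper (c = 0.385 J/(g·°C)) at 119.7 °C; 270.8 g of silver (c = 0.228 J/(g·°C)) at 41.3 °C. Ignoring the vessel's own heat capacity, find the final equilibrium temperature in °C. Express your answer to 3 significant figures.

T_f = 58.2 °C

Σ mᵢcᵢ(T − Tᵢ) = 0  ⇒  T = Σ mᵢcᵢTᵢ / Σ mᵢcᵢ
Σ mᵢcᵢ = 109.4×0.779 + 153.2×0.385 + 270.8×0.228 = 205.9470
Σ mᵢcᵢTᵢ = 85.2226×27.8 + 58.982×119.7 + 61.7424×41.3 = 11979
T = 11979 / 205.9470 = 58.17 °C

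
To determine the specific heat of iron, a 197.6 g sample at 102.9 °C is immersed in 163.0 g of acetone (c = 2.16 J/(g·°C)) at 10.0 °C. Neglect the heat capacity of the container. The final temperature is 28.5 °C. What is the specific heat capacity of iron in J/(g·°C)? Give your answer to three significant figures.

q_gained = (163.0 × 2.16) × (28.5 − 10.0) = 6513 J
q_lost = 197.6 × c × (102.9 − 28.5) = 14701.44 c
Set equal: c = 6513 / 14701.44 = 0.443 J/(g·°C)

c = 0.443 J/(g·°C)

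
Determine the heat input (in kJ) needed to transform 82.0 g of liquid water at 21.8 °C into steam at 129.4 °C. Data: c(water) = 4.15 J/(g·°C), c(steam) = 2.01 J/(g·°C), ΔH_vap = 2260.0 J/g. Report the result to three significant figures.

q = 217 kJ

q1 (heat water 21.8→100.0 °C): 82.0 × 4.15 × 78.2 = 26611 J
q2 (vaporize at 100 °C): 82.0 × 2260.0 = 185320 J
q3 (heat steam 100.0→129.4 °C): 82.0 × 2.01 × 29.4 = 4846 J
Total: 26611 + 185320 + 4846 = 216777 J = 217 kJ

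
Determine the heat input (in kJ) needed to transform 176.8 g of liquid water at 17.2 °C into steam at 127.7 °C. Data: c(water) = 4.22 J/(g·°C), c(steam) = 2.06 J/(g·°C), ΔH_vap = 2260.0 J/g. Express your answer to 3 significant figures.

q = 471 kJ

q1 (heat water 17.2→100.0 °C): 176.8 × 4.22 × 82.8 = 61777 J
q2 (vaporize at 100 °C): 176.8 × 2260.0 = 399568 J
q3 (heat steam 100.0→127.7 °C): 176.8 × 2.06 × 27.7 = 10089 J
Total: 61777 + 399568 + 10089 = 471434 J = 471 kJ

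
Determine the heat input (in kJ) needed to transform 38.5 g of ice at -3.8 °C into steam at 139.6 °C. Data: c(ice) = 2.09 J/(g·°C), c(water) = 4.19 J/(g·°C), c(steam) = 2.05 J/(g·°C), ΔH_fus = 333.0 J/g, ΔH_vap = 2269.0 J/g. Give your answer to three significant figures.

q1 (heat ice -3.8→0.0 °C): 38.5 × 2.09 × 3.8 = 306 J
q2 (melt at 0 °C): 38.5 × 333.0 = 12821 J
q3 (heat water 0.0→100.0 °C): 38.5 × 4.19 × 100.0 = 16132 J
q4 (vaporize at 100 °C): 38.5 × 2269.0 = 87357 J
q5 (heat steam 100.0→139.6 °C): 38.5 × 2.05 × 39.6 = 3125 J
Total: 306 + 12821 + 16132 + 87357 + 3125 = 119741 J = 120 kJ

q = 120 kJ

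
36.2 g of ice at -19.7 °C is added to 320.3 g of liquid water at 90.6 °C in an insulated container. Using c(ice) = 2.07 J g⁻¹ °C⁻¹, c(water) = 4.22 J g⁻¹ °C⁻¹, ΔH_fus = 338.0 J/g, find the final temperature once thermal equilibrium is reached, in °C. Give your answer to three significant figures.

Heat to bring ice to 0 °C and melt it: q₁ = 36.2×2.07×19.7 + 36.2×338.0 = 13712 J
Heat the water can supply cooling to 0 °C: 320.3×4.22×90.6 = 122461 J > q₁, so all ice melts.
Energy balance: 320.3×4.22×(90.6 − T) = 13712 + 36.2×4.22×(T − 0)
1351.666(90.6 − T) = 13712 + 152.764 T
122461 − 13712 = 1504.430 T
T = 108749 / 1504.430 = 72.29 °C

T_f = 72.3 °C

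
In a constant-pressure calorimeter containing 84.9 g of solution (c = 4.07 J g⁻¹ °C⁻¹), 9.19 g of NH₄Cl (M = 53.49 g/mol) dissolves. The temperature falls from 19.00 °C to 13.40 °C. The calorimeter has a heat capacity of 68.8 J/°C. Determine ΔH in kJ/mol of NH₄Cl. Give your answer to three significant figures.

ΔH = 13.5 kJ/mol

|ΔT| = |13.40 − 19.00| = 5.60 °C
|q_surr| = (84.9 × 4.07 + 68.8) × 5.60 = 414.343 × 5.60 = 2320 J
n(NH₄Cl) = 9.19 / 53.49 = 0.1718 mol
Temperature fell, so q_rxn = +|q_surr| = 2.320 kJ
ΔH = q_rxn / n = 13.50 kJ/mol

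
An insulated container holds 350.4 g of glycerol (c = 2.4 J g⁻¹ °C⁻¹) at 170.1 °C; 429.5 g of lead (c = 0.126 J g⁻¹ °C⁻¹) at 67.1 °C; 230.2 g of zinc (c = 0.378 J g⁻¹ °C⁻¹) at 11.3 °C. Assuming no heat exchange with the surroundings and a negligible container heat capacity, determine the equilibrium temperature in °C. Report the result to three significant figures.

T_f = 150 °C

Σ mᵢcᵢ(T − Tᵢ) = 0  ⇒  T = Σ mᵢcᵢTᵢ / Σ mᵢcᵢ
Σ mᵢcᵢ = 350.4×2.4 + 429.5×0.126 + 230.2×0.378 = 982.0926
Σ mᵢcᵢTᵢ = 840.96×170.1 + 54.117×67.1 + 87.0156×11.3 = 147660
T = 147660 / 982.0926 = 150.4 °C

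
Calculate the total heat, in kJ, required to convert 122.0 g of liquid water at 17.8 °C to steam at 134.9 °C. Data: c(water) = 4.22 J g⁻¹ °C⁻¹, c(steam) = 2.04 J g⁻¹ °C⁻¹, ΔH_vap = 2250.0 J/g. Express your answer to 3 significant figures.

q = 326 kJ

q1 (heat water 17.8→100.0 °C): 122.0 × 4.22 × 82.2 = 42320 J
q2 (vaporize at 100 °C): 122.0 × 2250.0 = 274500 J
q3 (heat steam 100.0→134.9 °C): 122.0 × 2.04 × 34.9 = 8686 J
Total: 42320 + 274500 + 8686 = 325506 J = 326 kJ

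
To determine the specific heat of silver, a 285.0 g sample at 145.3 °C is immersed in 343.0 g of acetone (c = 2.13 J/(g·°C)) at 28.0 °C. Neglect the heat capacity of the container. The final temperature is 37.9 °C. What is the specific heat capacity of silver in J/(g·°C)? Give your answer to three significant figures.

c = 0.236 J/(g·°C)

q_gained = (343.0 × 2.13) × (37.9 − 28.0) = 7233 J
q_lost = 285.0 × c × (145.3 − 37.9) = 30609 c
Set equal: c = 7233 / 30609 = 0.236 J/(g·°C)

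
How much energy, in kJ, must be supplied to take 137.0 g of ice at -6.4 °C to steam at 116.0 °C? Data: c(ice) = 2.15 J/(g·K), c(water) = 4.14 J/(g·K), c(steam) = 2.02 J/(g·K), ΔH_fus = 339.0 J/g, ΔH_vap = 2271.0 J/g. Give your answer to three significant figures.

q1 (heat ice -6.4→0.0 °C): 137.0 × 2.15 × 6.4 = 1885 J
q2 (melt at 0 °C): 137.0 × 339.0 = 46443 J
q3 (heat water 0.0→100.0 °C): 137.0 × 4.14 × 100.0 = 56718 J
q4 (vaporize at 100 °C): 137.0 × 2271.0 = 311127 J
q5 (heat steam 100.0→116.0 °C): 137.0 × 2.02 × 16.0 = 4428 J
Total: 1885 + 46443 + 56718 + 311127 + 4428 = 420601 J = 421 kJ

q = 421 kJ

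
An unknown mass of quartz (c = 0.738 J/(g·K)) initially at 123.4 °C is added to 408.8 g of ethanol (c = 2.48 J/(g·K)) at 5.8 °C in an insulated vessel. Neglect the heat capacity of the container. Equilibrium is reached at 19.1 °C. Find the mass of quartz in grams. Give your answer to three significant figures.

q_gained = (408.8 × 2.48) × (19.1 − 5.8) = 13480 J
q_lost = m × 0.738 × (123.4 − 19.1) = 76.9734 m
m = 13480 / 76.9734 = 175 g

m = 175 g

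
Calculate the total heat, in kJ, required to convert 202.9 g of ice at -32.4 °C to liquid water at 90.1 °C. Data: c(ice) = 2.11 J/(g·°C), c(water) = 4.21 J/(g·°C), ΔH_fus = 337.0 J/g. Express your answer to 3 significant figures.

q = 159 kJ

q1 (heat ice -32.4→0.0 °C): 202.9 × 2.11 × 32.4 = 13871 J
q2 (melt at 0 °C): 202.9 × 337.0 = 68377 J
q3 (heat water 0.0→90.1 °C): 202.9 × 4.21 × 90.1 = 76964 J
Total: 13871 + 68377 + 76964 = 159212 J = 159 kJ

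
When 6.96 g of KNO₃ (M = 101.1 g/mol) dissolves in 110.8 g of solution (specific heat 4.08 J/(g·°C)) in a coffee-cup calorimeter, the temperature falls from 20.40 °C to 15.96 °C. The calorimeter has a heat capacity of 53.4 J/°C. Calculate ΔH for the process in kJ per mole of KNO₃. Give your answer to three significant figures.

|ΔT| = |15.96 − 20.40| = 4.44 °C
|q_surr| = (110.8 × 4.08 + 53.4) × 4.44 = 505.464 × 4.44 = 2244 J
n(KNO₃) = 6.96 / 101.1 = 0.06884 mol
Temperature fell, so q_rxn = +|q_surr| = 2.244 kJ
ΔH = q_rxn / n = 32.60 kJ/mol

ΔH = 32.6 kJ/mol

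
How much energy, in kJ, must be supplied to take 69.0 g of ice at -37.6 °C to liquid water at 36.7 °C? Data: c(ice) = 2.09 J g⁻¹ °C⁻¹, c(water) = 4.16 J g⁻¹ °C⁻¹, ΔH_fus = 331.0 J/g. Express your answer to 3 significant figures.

q = 38.8 kJ

q1 (heat ice -37.6→0.0 °C): 69.0 × 2.09 × 37.6 = 5422 J
q2 (melt at 0 °C): 69.0 × 331.0 = 22839 J
q3 (heat water 0.0→36.7 °C): 69.0 × 4.16 × 36.7 = 10534 J
Total: 5422 + 22839 + 10534 = 38795 J = 38.8 kJ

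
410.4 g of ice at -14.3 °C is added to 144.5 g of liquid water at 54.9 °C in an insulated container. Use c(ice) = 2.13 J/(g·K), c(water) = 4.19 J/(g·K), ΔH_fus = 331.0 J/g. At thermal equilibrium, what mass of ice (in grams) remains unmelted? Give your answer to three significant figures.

m_ice remaining = 348 g

Heat to warm all ice to 0 °C: 410.4×2.13×14.3 = 12500 J
Heat released by water cooling to 0 °C: 144.5×4.19×54.9 = 33239 J
33239 J < 12500 + 410.4×331.0 = 148342.4 J, so not all ice melts; final T = 0 °C.
Heat left for melting: 33239 − 12500 = 20739 J
Mass melted = 20739 / 331.0 = 62.66 g
Ice remaining = 410.4 − 62.66 = 347.74 g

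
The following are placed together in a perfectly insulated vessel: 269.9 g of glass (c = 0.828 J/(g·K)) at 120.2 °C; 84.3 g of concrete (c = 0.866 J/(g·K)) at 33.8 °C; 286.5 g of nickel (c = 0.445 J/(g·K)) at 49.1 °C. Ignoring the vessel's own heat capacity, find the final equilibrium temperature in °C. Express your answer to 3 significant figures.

Σ mᵢcᵢ(T − Tᵢ) = 0  ⇒  T = Σ mᵢcᵢTᵢ / Σ mᵢcᵢ
Σ mᵢcᵢ = 269.9×0.828 + 84.3×0.866 + 286.5×0.445 = 423.9735
Σ mᵢcᵢTᵢ = 223.4772×120.2 + 73.0038×33.8 + 127.4925×49.1 = 35589
T = 35589 / 423.9735 = 83.94 °C

T_f = 83.9 °C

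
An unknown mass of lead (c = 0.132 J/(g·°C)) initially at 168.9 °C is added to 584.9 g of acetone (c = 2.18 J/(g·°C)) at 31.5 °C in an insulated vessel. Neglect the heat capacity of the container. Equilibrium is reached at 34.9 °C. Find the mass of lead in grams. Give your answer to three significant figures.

m = 245 g

q_gained = (584.9 × 2.18) × (34.9 − 31.5) = 4335 J
q_lost = m × 0.132 × (168.9 − 34.9) = 17.688 m
m = 4335 / 17.688 = 245 g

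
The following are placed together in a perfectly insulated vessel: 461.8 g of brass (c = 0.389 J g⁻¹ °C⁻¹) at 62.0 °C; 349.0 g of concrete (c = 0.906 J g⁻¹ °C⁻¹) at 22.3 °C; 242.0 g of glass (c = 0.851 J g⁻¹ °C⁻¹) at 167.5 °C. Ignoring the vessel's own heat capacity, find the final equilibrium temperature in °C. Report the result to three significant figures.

T_f = 75.1 °C

Σ mᵢcᵢ(T − Tᵢ) = 0  ⇒  T = Σ mᵢcᵢTᵢ / Σ mᵢcᵢ
Σ mᵢcᵢ = 461.8×0.389 + 349.0×0.906 + 242.0×0.851 = 701.7762
Σ mᵢcᵢTᵢ = 179.6402×62.0 + 316.194×22.3 + 205.942×167.5 = 52684
T = 52684 / 701.7762 = 75.07 °C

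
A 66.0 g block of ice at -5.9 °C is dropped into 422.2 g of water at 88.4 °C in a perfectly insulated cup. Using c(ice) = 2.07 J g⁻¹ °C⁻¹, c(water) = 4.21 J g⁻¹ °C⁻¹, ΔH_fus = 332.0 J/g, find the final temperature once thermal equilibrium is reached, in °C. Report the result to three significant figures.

Heat to bring ice to 0 °C and melt it: q₁ = 66.0×2.07×5.9 + 66.0×332.0 = 22718 J
Heat the water can supply cooling to 0 °C: 422.2×4.21×88.4 = 157128 J > q₁, so all ice melts.
Energy balance: 422.2×4.21×(88.4 − T) = 22718 + 66.0×4.21×(T − 0)
1777.462(88.4 − T) = 22718 + 277.86 T
157128 − 22718 = 2055.322 T
T = 134410 / 2055.322 = 65.40 °C

T_f = 65.4 °C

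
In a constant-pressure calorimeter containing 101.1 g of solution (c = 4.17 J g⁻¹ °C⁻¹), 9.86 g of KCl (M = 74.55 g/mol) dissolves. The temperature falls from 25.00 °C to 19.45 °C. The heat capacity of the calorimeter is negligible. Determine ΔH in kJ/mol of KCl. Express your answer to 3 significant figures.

ΔH = 17.7 kJ/mol

|ΔT| = |19.45 − 25.00| = 5.55 °C
|q_surr| = (101.1 × 4.17) × 5.55 = 421.587 × 5.55 = 2340 J
n(KCl) = 9.86 / 74.55 = 0.1323 mol
Temperature fell, so q_rxn = +|q_surr| = 2.340 kJ
ΔH = q_rxn / n = 17.69 kJ/mol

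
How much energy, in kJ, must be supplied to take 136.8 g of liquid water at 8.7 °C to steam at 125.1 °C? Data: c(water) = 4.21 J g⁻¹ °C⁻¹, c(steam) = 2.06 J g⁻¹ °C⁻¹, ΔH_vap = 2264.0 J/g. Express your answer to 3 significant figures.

q1 (heat water 8.7→100.0 °C): 136.8 × 4.21 × 91.3 = 52582 J
q2 (vaporize at 100 °C): 136.8 × 2264.0 = 309715 J
q3 (heat steam 100.0→125.1 °C): 136.8 × 2.06 × 25.1 = 7073 J
Total: 52582 + 309715 + 7073 = 369370 J = 369 kJ

q = 369 kJ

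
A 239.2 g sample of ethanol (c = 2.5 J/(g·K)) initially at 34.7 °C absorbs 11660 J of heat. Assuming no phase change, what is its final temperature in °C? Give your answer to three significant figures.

T_f = 54.2 °C

ΔT = q / (m c) = 11660 / (239.2 × 2.5) = 19.50 °C
T_f = 34.7 + 19.50 = 54.20 °C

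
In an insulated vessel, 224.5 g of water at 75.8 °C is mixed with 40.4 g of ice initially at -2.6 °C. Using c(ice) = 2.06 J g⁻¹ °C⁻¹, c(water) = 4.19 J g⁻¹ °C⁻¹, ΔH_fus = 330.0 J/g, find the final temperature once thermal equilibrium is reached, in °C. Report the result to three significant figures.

Heat to bring ice to 0 °C and melt it: q₁ = 40.4×2.06×2.6 + 40.4×330.0 = 13548 J
Heat the water can supply cooling to 0 °C: 224.5×4.19×75.8 = 71301.6 J > q₁, so all ice melts.
Energy balance: 224.5×4.19×(75.8 − T) = 13548 + 40.4×4.19×(T − 0)
940.655(75.8 − T) = 13548 + 169.276 T
71301.6 − 13548 = 1109.931 T
T = 57753.6 / 1109.931 = 52.03 °C

T_f = 52.0 °C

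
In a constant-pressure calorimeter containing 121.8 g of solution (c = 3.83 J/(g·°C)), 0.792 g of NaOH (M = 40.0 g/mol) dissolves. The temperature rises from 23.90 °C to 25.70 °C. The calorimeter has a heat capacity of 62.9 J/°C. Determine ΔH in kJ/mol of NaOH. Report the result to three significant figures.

ΔH = -48.1 kJ/mol

|ΔT| = |25.70 − 23.90| = 1.80 °C
|q_surr| = (121.8 × 3.83 + 62.9) × 1.80 = 529.394 × 1.80 = 952.9 J
n(NaOH) = 0.792 / 40.0 = 0.01980 mol
Temperature rose, so q_rxn = −|q_surr| = -0.9529 kJ
ΔH = q_rxn / n = -48.13 kJ/mol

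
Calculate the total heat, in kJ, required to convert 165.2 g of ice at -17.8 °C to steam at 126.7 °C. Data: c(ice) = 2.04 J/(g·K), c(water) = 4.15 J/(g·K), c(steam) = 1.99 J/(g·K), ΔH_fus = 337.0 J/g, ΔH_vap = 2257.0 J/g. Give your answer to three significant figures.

q1 (heat ice -17.8→0.0 °C): 165.2 × 2.04 × 17.8 = 5999 J
q2 (melt at 0 °C): 165.2 × 337.0 = 55672 J
q3 (heat water 0.0→100.0 °C): 165.2 × 4.15 × 100.0 = 68558 J
q4 (vaporize at 100 °C): 165.2 × 2257.0 = 372856 J
q5 (heat steam 100.0→126.7 °C): 165.2 × 1.99 × 26.7 = 8778 J
Total: 5999 + 55672 + 68558 + 372856 + 8778 = 511863 J = 512 kJ

q = 512 kJ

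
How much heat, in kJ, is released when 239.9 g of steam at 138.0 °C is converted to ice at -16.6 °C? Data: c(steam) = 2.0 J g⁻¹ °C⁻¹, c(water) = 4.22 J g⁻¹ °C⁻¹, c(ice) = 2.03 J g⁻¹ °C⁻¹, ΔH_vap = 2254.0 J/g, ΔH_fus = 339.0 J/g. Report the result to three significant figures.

q1 (cool steam 138.0→100 °C): 239.9 × 2.0 × 38.0 = 18232 J
q2 (condense at 100 °C): 239.9 × 2254.0 = 540735 J
q3 (cool water 100→0 °C): 239.9 × 4.22 × 100.0 = 101238 J
q4 (freeze at 0 °C): 239.9 × 339.0 = 81326 J
q5 (cool ice 0→-16.6 °C): 239.9 × 2.03 × 16.6 = 8084 J
Total: 18232 + 540735 + 101238 + 81326 + 8084 = 749615 J = 750 kJ

q = 750 kJ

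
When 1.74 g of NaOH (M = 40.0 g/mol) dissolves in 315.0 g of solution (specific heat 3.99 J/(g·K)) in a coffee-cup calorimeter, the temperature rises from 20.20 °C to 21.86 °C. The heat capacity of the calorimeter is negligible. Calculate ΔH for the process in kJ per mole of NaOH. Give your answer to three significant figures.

ΔH = -48.0 kJ/mol

|ΔT| = |21.86 − 20.20| = 1.66 °C
|q_surr| = (315.0 × 3.99) × 1.66 = 1256.85 × 1.66 = 2086 J
n(NaOH) = 1.74 / 40.0 = 0.04350 mol
Temperature rose, so q_rxn = −|q_surr| = -2.086 kJ
ΔH = q_rxn / n = -47.95 kJ/mol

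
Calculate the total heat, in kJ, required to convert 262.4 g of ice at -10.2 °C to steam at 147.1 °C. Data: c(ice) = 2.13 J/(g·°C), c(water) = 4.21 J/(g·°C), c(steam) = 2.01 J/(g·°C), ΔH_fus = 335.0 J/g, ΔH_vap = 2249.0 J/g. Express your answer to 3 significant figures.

q1 (heat ice -10.2→0.0 °C): 262.4 × 2.13 × 10.2 = 5701 J
q2 (melt at 0 °C): 262.4 × 335.0 = 87904 J
q3 (heat water 0.0→100.0 °C): 262.4 × 4.21 × 100.0 = 110470 J
q4 (vaporize at 100 °C): 262.4 × 2249.0 = 590138 J
q5 (heat steam 100.0→147.1 °C): 262.4 × 2.01 × 47.1 = 24842 J
Total: 5701 + 87904 + 110470 + 590138 + 24842 = 819055 J = 819 kJ

q = 819 kJ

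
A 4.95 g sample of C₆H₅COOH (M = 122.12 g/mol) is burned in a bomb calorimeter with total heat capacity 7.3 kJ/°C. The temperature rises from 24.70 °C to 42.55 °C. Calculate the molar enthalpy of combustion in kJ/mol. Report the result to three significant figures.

ΔH = -3210 kJ/mol

ΔT = 42.55 − 24.70 = 17.85 °C
q_cal = C_cal × ΔT = 7.3 × 17.85 = 130.305 kJ
n = 4.95 / 122.12 = 0.040534 mol
q_rxn = −q_cal = -130.305 kJ
ΔH = -130.305 / 0.040534 = -3214.7 kJ/mol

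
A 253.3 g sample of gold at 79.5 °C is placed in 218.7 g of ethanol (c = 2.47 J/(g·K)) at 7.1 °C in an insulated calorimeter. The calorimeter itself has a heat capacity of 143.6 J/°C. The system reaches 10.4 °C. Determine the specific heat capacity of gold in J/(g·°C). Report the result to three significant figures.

q_gained = (218.7 × 2.47 + 143.6) × (10.4 − 7.1) = 2257 J
q_lost = 253.3 × c × (79.5 − 10.4) = 17503.03 c
Set equal: c = 2257 / 17503.03 = 0.129 J/(g·°C)

c = 0.129 J/(g·°C)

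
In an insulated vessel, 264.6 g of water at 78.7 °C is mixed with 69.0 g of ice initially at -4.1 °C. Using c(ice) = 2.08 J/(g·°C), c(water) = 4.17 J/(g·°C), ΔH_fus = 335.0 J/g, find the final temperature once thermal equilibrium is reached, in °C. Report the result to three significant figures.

Heat to bring ice to 0 °C and melt it: q₁ = 69.0×2.08×4.1 + 69.0×335.0 = 23703 J
Heat the water can supply cooling to 0 °C: 264.6×4.17×78.7 = 86836.2 J > q₁, so all ice melts.
Energy balance: 264.6×4.17×(78.7 − T) = 23703 + 69.0×4.17×(T − 0)
1103.382(78.7 − T) = 23703 + 287.73 T
86836.2 − 23703 = 1391.112 T
T = 63133.2 / 1391.112 = 45.38 °C

T_f = 45.4 °C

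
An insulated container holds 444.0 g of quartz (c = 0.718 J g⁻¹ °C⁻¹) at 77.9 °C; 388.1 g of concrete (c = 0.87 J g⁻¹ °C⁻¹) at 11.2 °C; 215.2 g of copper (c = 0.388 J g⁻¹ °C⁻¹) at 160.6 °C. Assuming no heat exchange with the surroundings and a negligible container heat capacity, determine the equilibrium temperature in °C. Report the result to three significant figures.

Σ mᵢcᵢ(T − Tᵢ) = 0  ⇒  T = Σ mᵢcᵢTᵢ / Σ mᵢcᵢ
Σ mᵢcᵢ = 444.0×0.718 + 388.1×0.87 + 215.2×0.388 = 739.9366
Σ mᵢcᵢTᵢ = 318.792×77.9 + 337.647×11.2 + 83.4976×160.6 = 42025
T = 42025 / 739.9366 = 56.80 °C

T_f = 56.8 °C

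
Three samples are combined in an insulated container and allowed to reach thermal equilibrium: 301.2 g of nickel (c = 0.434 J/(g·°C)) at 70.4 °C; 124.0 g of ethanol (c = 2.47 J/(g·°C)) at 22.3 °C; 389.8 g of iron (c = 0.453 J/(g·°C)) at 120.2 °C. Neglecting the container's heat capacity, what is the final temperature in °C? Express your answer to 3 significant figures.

Σ mᵢcᵢ(T − Tᵢ) = 0  ⇒  T = Σ mᵢcᵢTᵢ / Σ mᵢcᵢ
Σ mᵢcᵢ = 301.2×0.434 + 124.0×2.47 + 389.8×0.453 = 613.5802
Σ mᵢcᵢTᵢ = 130.7208×70.4 + 306.28×22.3 + 176.5794×120.2 = 37258
T = 37258 / 613.5802 = 60.72 °C

T_f = 60.7 °C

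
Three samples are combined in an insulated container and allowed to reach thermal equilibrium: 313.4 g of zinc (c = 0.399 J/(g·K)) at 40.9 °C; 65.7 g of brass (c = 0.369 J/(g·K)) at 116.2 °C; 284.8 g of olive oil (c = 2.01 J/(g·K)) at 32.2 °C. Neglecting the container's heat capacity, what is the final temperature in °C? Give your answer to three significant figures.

T_f = 36.5 °C

Σ mᵢcᵢ(T − Tᵢ) = 0  ⇒  T = Σ mᵢcᵢTᵢ / Σ mᵢcᵢ
Σ mᵢcᵢ = 313.4×0.399 + 65.7×0.369 + 284.8×2.01 = 721.7379
Σ mᵢcᵢTᵢ = 125.0466×40.9 + 24.2433×116.2 + 572.448×32.2 = 26364
T = 26364 / 721.7379 = 36.53 °C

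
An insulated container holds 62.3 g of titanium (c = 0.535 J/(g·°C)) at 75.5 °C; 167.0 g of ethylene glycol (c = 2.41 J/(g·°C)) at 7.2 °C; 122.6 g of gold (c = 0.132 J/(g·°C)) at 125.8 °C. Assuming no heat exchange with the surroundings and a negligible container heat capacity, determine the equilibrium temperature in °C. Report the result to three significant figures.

Σ mᵢcᵢ(T − Tᵢ) = 0  ⇒  T = Σ mᵢcᵢTᵢ / Σ mᵢcᵢ
Σ mᵢcᵢ = 62.3×0.535 + 167.0×2.41 + 122.6×0.132 = 451.9837
Σ mᵢcᵢTᵢ = 33.3305×75.5 + 402.47×7.2 + 16.1832×125.8 = 7450.1
T = 7450.1 / 451.9837 = 16.48 °C

T_f = 16.5 °C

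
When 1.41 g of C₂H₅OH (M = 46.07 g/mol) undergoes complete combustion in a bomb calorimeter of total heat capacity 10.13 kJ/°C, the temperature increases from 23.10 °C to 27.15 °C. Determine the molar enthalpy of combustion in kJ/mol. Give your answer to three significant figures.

ΔT = 27.15 − 23.10 = 4.05 °C
q_cal = C_cal × ΔT = 10.13 × 4.05 = 41.0265 kJ
n = 1.41 / 46.07 = 0.03061 mol
q_rxn = −q_cal = -41.0265 kJ
ΔH = -41.0265 / 0.03061 = -1340 kJ/mol

ΔH = -1340 kJ/mol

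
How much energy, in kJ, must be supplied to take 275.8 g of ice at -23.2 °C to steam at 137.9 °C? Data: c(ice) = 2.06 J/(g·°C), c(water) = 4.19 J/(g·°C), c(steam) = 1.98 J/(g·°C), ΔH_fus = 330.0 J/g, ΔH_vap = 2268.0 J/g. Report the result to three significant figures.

q = 866 kJ

q1 (heat ice -23.2→0.0 °C): 275.8 × 2.06 × 23.2 = 13181 J
q2 (melt at 0 °C): 275.8 × 330.0 = 91014 J
q3 (heat water 0.0→100.0 °C): 275.8 × 4.19 × 100.0 = 115560 J
q4 (vaporize at 100 °C): 275.8 × 2268.0 = 625514 J
q5 (heat steam 100.0→137.9 °C): 275.8 × 1.98 × 37.9 = 20697 J
Total: 13181 + 91014 + 115560 + 625514 + 20697 = 865966 J = 866 kJ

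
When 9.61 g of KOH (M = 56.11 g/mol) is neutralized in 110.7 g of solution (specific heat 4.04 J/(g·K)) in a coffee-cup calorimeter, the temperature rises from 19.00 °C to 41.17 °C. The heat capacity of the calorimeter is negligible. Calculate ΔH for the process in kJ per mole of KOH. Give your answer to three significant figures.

|ΔT| = |41.17 − 19.00| = 22.17 °C
|q_surr| = (110.7 × 4.04) × 22.17 = 447.228 × 22.17 = 9915 J
n(KOH) = 9.61 / 56.11 = 0.1713 mol
Temperature rose, so q_rxn = −|q_surr| = -9.915 kJ
ΔH = q_rxn / n = -57.88 kJ/mol

ΔH = -57.9 kJ/mol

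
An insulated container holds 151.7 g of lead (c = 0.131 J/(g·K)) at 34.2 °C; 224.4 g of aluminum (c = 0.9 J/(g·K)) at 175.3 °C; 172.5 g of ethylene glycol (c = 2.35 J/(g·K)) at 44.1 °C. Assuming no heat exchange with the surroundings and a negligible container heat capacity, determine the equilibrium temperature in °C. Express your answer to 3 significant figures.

T_f = 86.0 °C

Σ mᵢcᵢ(T − Tᵢ) = 0  ⇒  T = Σ mᵢcᵢTᵢ / Σ mᵢcᵢ
Σ mᵢcᵢ = 151.7×0.131 + 224.4×0.9 + 172.5×2.35 = 627.2077
Σ mᵢcᵢTᵢ = 19.8727×34.2 + 201.96×175.3 + 405.375×44.1 = 53960
T = 53960 / 627.2077 = 86.03 °C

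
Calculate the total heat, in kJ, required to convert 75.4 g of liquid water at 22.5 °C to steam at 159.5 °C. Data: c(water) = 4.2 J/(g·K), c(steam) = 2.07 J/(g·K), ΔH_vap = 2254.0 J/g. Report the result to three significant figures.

q1 (heat water 22.5→100.0 °C): 75.4 × 4.2 × 77.5 = 24543 J
q2 (vaporize at 100 °C): 75.4 × 2254.0 = 169952 J
q3 (heat steam 100.0→159.5 °C): 75.4 × 2.07 × 59.5 = 9287 J
Total: 24543 + 169952 + 9287 = 203782 J = 204 kJ

q = 204 kJ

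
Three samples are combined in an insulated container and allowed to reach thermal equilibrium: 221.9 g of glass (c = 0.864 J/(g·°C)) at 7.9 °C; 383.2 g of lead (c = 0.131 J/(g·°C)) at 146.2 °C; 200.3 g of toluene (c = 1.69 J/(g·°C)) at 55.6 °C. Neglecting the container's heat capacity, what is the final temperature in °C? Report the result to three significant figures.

Σ mᵢcᵢ(T − Tᵢ) = 0  ⇒  T = Σ mᵢcᵢTᵢ / Σ mᵢcᵢ
Σ mᵢcᵢ = 221.9×0.864 + 383.2×0.131 + 200.3×1.69 = 580.4278
Σ mᵢcᵢTᵢ = 191.7216×7.9 + 50.1992×146.2 + 338.507×55.6 = 27675
T = 27675 / 580.4278 = 47.68 °C

T_f = 47.7 °C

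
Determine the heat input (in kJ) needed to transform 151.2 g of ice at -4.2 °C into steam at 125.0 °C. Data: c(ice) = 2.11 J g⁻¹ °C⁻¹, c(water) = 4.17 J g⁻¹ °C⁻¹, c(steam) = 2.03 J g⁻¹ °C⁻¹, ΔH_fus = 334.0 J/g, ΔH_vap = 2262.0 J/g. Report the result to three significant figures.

q1 (heat ice -4.2→0.0 °C): 151.2 × 2.11 × 4.2 = 1340 J
q2 (melt at 0 °C): 151.2 × 334.0 = 50501 J
q3 (heat water 0.0→100.0 °C): 151.2 × 4.17 × 100.0 = 63050 J
q4 (vaporize at 100 °C): 151.2 × 2262.0 = 342014 J
q5 (heat steam 100.0→125.0 °C): 151.2 × 2.03 × 25.0 = 7673 J
Total: 1340 + 50501 + 63050 + 342014 + 7673 = 464578 J = 465 kJ

q = 465 kJ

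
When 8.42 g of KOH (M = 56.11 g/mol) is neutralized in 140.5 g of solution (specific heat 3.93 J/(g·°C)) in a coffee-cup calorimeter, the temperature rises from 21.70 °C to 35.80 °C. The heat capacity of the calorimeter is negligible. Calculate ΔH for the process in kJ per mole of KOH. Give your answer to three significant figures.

|ΔT| = |35.80 − 21.70| = 14.10 °C
|q_surr| = (140.5 × 3.93) × 14.10 = 552.165 × 14.10 = 7786 J
n(KOH) = 8.42 / 56.11 = 0.1501 mol
Temperature rose, so q_rxn = −|q_surr| = -7.786 kJ
ΔH = q_rxn / n = -51.87 kJ/mol

ΔH = -51.9 kJ/mol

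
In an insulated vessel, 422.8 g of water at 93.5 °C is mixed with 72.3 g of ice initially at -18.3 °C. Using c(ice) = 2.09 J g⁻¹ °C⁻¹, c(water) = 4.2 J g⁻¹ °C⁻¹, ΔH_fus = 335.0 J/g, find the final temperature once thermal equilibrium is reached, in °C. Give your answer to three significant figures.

Heat to bring ice to 0 °C and melt it: q₁ = 72.3×2.09×18.3 + 72.3×335.0 = 26986 J
Heat the water can supply cooling to 0 °C: 422.8×4.2×93.5 = 166034 J > q₁, so all ice melts.
Energy balance: 422.8×4.2×(93.5 − T) = 26986 + 72.3×4.2×(T − 0)
1775.76(93.5 − T) = 26986 + 303.66 T
166034 − 26986 = 2079.42 T
T = 139048 / 2079.42 = 66.87 °C

T_f = 66.9 °C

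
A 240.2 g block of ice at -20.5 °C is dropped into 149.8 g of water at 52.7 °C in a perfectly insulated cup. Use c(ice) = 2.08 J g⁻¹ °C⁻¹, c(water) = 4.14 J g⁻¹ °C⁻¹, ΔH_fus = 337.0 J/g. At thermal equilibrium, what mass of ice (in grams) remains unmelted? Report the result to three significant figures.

Heat to warm all ice to 0 °C: 240.2×2.08×20.5 = 10242 J
Heat released by water cooling to 0 °C: 149.8×4.14×52.7 = 32683 J
32683 J < 10242 + 240.2×337.0 = 91189.4 J, so not all ice melts; final T = 0 °C.
Heat left for melting: 32683 − 10242 = 22441 J
Mass melted = 22441 / 337.0 = 66.59 g
Ice remaining = 240.2 − 66.59 = 173.61 g

m_ice remaining = 174 g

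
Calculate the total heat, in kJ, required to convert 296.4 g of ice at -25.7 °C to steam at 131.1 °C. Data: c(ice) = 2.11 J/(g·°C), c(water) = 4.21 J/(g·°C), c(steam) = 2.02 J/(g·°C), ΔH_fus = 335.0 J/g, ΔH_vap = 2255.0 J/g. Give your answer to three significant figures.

q1 (heat ice -25.7→0.0 °C): 296.4 × 2.11 × 25.7 = 16073 J
q2 (melt at 0 °C): 296.4 × 335.0 = 99294 J
q3 (heat water 0.0→100.0 °C): 296.4 × 4.21 × 100.0 = 124784 J
q4 (vaporize at 100 °C): 296.4 × 2255.0 = 668382 J
q5 (heat steam 100.0→131.1 °C): 296.4 × 2.02 × 31.1 = 18620 J
Total: 16073 + 99294 + 124784 + 668382 + 18620 = 927153 J = 927 kJ

q = 927 kJ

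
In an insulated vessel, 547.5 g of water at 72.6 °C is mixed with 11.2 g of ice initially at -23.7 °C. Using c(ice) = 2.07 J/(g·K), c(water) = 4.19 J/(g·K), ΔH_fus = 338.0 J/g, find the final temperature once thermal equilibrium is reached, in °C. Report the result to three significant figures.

Heat to bring ice to 0 °C and melt it: q₁ = 11.2×2.07×23.7 + 11.2×338.0 = 4335.1 J
Heat the water can supply cooling to 0 °C: 547.5×4.19×72.6 = 166546 J > q₁, so all ice melts.
Energy balance: 547.5×4.19×(72.6 − T) = 4335.1 + 11.2×4.19×(T − 0)
2294.025(72.6 − T) = 4335.1 + 46.928 T
166546 − 4335.1 = 2340.953 T
T = 162210.9 / 2340.953 = 69.29 °C

T_f = 69.3 °C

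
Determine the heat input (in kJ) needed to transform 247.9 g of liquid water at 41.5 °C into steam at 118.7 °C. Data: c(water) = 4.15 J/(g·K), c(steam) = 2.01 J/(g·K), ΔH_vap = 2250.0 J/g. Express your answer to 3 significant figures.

q1 (heat water 41.5→100.0 °C): 247.9 × 4.15 × 58.5 = 60184 J
q2 (vaporize at 100 °C): 247.9 × 2250.0 = 557775 J
q3 (heat steam 100.0→118.7 °C): 247.9 × 2.01 × 18.7 = 9318 J
Total: 60184 + 557775 + 9318 = 627277 J = 627 kJ

q = 627 kJ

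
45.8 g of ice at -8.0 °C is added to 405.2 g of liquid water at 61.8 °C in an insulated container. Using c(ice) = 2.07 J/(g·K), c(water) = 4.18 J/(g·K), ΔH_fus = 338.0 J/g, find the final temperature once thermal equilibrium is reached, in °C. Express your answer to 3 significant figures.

T_f = 46.9 °C

Heat to bring ice to 0 °C and melt it: q₁ = 45.8×2.07×8.0 + 45.8×338.0 = 16239 J
Heat the water can supply cooling to 0 °C: 405.2×4.18×61.8 = 104673 J > q₁, so all ice melts.
Energy balance: 405.2×4.18×(61.8 − T) = 16239 + 45.8×4.18×(T − 0)
1693.736(61.8 − T) = 16239 + 191.444 T
104673 − 16239 = 1885.180 T
T = 88434 / 1885.180 = 46.91 °C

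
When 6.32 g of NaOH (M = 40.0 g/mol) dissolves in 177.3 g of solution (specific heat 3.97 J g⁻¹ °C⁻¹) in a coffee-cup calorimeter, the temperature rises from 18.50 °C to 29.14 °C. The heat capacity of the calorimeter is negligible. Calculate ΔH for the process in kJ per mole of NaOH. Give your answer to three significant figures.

ΔH = -47.4 kJ/mol

|ΔT| = |29.14 − 18.50| = 10.64 °C
|q_surr| = (177.3 × 3.97) × 10.64 = 703.881 × 10.64 = 7489 J
n(NaOH) = 6.32 / 40.0 = 0.1580 mol
Temperature rose, so q_rxn = −|q_surr| = -7.489 kJ
ΔH = q_rxn / n = -47.40 kJ/mol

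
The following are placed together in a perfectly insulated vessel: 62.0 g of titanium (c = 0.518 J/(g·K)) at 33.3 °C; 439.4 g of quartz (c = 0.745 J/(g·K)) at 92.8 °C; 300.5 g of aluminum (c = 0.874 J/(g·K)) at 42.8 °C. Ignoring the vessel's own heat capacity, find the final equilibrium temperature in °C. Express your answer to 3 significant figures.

Σ mᵢcᵢ(T − Tᵢ) = 0  ⇒  T = Σ mᵢcᵢTᵢ / Σ mᵢcᵢ
Σ mᵢcᵢ = 62.0×0.518 + 439.4×0.745 + 300.5×0.874 = 622.106
Σ mᵢcᵢTᵢ = 32.116×33.3 + 327.353×92.8 + 262.637×42.8 = 42689
T = 42689 / 622.106 = 68.62 °C

T_f = 68.6 °C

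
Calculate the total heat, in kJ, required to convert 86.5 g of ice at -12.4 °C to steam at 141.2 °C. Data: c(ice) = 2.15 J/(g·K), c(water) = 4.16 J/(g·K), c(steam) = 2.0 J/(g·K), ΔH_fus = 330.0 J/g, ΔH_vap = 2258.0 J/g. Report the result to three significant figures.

q1 (heat ice -12.4→0.0 °C): 86.5 × 2.15 × 12.4 = 2306 J
q2 (melt at 0 °C): 86.5 × 330.0 = 28545 J
q3 (heat water 0.0→100.0 °C): 86.5 × 4.16 × 100.0 = 35984 J
q4 (vaporize at 100 °C): 86.5 × 2258.0 = 195317 J
q5 (heat steam 100.0→141.2 °C): 86.5 × 2.0 × 41.2 = 7128 J
Total: 2306 + 28545 + 35984 + 195317 + 7128 = 269280 J = 269 kJ

q = 269 kJ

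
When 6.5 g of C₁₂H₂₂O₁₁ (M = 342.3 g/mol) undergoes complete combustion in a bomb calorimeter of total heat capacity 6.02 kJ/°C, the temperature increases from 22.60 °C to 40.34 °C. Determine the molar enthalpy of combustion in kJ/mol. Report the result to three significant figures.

ΔH = -5620 kJ/mol

ΔT = 40.34 − 22.60 = 17.74 °C
q_cal = C_cal × ΔT = 6.02 × 17.74 = 106.7948 kJ
n = 6.5 / 342.3 = 0.01899 mol
q_rxn = −q_cal = -106.7948 kJ
ΔH = -106.7948 / 0.01899 = -5624 kJ/mol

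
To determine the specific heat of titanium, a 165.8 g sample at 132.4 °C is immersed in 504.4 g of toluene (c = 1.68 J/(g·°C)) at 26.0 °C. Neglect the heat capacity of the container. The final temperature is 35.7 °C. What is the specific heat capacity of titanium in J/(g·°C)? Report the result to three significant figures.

c = 0.513 J/(g·°C)

q_gained = (504.4 × 1.68) × (35.7 − 26.0) = 8220 J
q_lost = 165.8 × c × (132.4 − 35.7) = 16032.86 c
Set equal: c = 8220 / 16032.86 = 0.513 J/(g·°C)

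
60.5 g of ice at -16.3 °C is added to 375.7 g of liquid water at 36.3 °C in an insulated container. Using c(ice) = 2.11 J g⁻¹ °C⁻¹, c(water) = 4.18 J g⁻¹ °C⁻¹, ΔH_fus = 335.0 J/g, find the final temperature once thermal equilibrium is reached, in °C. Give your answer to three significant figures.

T_f = 19.0 °C

Heat to bring ice to 0 °C and melt it: q₁ = 60.5×2.11×16.3 + 60.5×335.0 = 22348 J
Heat the water can supply cooling to 0 °C: 375.7×4.18×36.3 = 57006.5 J > q₁, so all ice melts.
Energy balance: 375.7×4.18×(36.3 − T) = 22348 + 60.5×4.18×(T − 0)
1570.426(36.3 − T) = 22348 + 252.89 T
57006.5 − 22348 = 1823.316 T
T = 34658.5 / 1823.316 = 19.01 °C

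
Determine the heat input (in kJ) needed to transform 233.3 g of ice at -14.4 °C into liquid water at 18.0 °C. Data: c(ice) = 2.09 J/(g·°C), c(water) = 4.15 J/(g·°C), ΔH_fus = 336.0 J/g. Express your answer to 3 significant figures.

q = 103 kJ

q1 (heat ice -14.4→0.0 °C): 233.3 × 2.09 × 14.4 = 7021 J
q2 (melt at 0 °C): 233.3 × 336.0 = 78389 J
q3 (heat water 0.0→18.0 °C): 233.3 × 4.15 × 18.0 = 17428 J
Total: 7021 + 78389 + 17428 = 102838 J = 103 kJ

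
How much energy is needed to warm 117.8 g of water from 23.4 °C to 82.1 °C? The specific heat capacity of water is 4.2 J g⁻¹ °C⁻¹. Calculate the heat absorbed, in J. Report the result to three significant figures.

q = 29000 J

q = m c ΔT = 117.8 × 4.2 × (82.1 − 23.4)
q = 117.8 × 4.2 × 58.7 = 29040 J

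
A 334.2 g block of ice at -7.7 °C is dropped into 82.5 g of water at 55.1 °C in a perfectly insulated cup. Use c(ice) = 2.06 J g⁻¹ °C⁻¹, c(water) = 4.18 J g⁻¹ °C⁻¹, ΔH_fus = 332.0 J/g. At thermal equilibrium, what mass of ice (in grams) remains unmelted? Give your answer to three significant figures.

m_ice remaining = 293 g

Heat to warm all ice to 0 °C: 334.2×2.06×7.7 = 5301.1 J
Heat released by water cooling to 0 °C: 82.5×4.18×55.1 = 19001 J
19001 J < 5301.1 + 334.2×332.0 = 116255.5 J, so not all ice melts; final T = 0 °C.
Heat left for melting: 19001 − 5301.1 = 13699.9 J
Mass melted = 13699.9 / 332.0 = 41.26 g
Ice remaining = 334.2 − 41.26 = 292.94 g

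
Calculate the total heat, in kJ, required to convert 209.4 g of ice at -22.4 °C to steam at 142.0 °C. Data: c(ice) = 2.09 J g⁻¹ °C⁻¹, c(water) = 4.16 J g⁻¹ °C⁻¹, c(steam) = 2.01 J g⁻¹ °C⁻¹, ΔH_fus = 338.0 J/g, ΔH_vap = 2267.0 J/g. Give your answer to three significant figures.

q1 (heat ice -22.4→0.0 °C): 209.4 × 2.09 × 22.4 = 9803 J
q2 (melt at 0 °C): 209.4 × 338.0 = 70777 J
q3 (heat water 0.0→100.0 °C): 209.4 × 4.16 × 100.0 = 87110 J
q4 (vaporize at 100 °C): 209.4 × 2267.0 = 474710 J
q5 (heat steam 100.0→142.0 °C): 209.4 × 2.01 × 42.0 = 17678 J
Total: 9803 + 70777 + 87110 + 474710 + 17678 = 660078 J = 660 kJ

q = 660 kJ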